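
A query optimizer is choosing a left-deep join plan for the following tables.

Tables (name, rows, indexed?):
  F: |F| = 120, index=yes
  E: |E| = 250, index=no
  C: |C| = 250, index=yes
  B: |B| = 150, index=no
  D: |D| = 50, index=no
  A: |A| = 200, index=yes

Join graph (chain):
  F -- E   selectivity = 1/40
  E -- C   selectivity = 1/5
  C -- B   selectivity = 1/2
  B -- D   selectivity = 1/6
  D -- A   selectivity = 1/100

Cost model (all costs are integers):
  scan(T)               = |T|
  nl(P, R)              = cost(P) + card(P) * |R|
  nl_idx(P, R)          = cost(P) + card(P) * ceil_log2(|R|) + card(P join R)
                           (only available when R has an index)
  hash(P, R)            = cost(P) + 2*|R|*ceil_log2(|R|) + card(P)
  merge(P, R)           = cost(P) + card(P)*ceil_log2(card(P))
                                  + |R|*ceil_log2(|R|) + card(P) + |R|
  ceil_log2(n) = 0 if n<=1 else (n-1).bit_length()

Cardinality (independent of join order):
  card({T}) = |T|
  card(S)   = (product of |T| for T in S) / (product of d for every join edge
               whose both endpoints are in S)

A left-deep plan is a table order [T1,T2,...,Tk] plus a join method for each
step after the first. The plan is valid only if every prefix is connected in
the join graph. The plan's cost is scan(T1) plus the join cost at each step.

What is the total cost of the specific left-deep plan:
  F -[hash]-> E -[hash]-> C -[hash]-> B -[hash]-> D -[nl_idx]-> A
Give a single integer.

step 1: scan F: cost=120, card=120
step 2: join E via hash
    card(P join E) = 120*250/(40) = 750
    cost = 120 + 2*250*8 + 120 = 4240
step 3: join C via hash
    card(P join C) = 750*250/(5) = 37500
    cost = 4240 + 2*250*8 + 750 = 8990
step 4: join B via hash
    card(P join B) = 37500*150/(2) = 2812500
    cost = 8990 + 2*150*8 + 37500 = 48890
step 5: join D via hash
    card(P join D) = 2812500*50/(6) = 23437500
    cost = 48890 + 2*50*6 + 2812500 = 2861990
step 6: join A via nl_idx
    card(P join A) = 23437500*200/(100) = 46875000
    cost = 2861990 + 23437500*8 + 46875000 = 237236990

237236990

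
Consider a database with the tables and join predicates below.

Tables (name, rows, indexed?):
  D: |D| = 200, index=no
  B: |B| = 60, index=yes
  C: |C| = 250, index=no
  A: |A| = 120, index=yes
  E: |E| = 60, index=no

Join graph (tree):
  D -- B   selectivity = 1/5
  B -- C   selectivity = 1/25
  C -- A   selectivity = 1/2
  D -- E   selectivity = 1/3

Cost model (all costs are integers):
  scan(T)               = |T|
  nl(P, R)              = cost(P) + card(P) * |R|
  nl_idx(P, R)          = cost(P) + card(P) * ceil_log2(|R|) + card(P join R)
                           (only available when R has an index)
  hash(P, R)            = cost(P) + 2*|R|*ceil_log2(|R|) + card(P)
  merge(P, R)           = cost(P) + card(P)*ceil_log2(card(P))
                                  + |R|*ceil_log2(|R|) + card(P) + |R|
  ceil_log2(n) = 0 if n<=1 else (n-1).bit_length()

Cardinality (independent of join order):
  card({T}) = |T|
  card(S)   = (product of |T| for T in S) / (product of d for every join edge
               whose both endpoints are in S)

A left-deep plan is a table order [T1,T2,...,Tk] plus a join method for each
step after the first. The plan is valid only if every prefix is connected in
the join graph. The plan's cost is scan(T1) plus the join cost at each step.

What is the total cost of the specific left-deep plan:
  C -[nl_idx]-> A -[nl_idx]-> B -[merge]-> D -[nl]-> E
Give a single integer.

87156800

step 1: scan C: cost=250, card=250
step 2: join A via nl_idx
    card(P join A) = 250*120/(2) = 15000
    cost = 250 + 250*7 + 15000 = 17000
step 3: join B via nl_idx
    card(P join B) = 15000*60/(25) = 36000
    cost = 17000 + 15000*6 + 36000 = 143000
step 4: join D via merge
    card(P join D) = 36000*200/(5) = 1440000
    cost = 143000 + 36000*16 + 200*8 + 36000 + 200 = 756800
step 5: join E via nl
    card(P join E) = 1440000*60/(3) = 28800000
    cost = 756800 + 1440000*60 = 87156800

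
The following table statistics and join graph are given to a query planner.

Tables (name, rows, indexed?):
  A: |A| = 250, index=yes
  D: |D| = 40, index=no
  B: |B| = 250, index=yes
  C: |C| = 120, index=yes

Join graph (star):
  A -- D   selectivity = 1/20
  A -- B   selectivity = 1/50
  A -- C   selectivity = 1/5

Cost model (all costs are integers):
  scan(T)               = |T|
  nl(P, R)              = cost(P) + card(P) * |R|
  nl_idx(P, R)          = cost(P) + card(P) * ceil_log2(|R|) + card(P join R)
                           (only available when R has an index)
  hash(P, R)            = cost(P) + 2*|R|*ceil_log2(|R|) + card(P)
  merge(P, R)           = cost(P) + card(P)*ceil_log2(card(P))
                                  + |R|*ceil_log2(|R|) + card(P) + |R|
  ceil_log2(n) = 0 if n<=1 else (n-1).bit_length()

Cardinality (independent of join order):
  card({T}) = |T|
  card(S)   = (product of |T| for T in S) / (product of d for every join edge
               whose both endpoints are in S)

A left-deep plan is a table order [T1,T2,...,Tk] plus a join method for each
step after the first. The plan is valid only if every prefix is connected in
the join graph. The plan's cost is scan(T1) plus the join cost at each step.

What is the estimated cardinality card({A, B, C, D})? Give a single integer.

Tables in S: A(250), B(250), C(120), D(40)
Edges inside S: A-D(d=20), A-B(d=50), A-C(d=5)
numerator = 250 * 250 * 120 * 40 = 300000000
denominator = 20 * 50 * 5 = 5000
card(S) = 300000000 / 5000 = 60000

60000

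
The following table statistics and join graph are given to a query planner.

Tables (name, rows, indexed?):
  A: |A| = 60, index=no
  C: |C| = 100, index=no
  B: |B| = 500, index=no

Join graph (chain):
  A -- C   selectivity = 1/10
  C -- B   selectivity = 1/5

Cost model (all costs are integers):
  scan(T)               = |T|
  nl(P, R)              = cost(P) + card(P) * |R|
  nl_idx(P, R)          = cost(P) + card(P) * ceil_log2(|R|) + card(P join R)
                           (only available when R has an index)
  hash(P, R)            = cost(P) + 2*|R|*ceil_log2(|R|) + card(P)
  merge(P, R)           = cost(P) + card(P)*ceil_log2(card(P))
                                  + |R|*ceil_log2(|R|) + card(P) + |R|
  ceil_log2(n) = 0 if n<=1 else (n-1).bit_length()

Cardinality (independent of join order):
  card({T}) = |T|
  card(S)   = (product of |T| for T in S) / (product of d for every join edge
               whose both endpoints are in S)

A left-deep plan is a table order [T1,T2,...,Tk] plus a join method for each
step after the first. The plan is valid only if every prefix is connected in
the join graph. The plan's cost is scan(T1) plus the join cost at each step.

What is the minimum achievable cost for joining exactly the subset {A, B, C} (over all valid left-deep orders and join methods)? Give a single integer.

10520

Selinger DP over subsets of {A,B,C}:
  {A}: scan cost=60, card=60
  {C}: scan cost=100, card=100
  {B}: scan cost=500, card=500
  {AC}: card=600; try (A,hash)→920, (C,merge)→1280, (A,merge)→1320, (C,hash)→1520, (C,nl)→6060, (A,nl)→6100; best=920 via (A,hash)
  {BC}: card=10000; try (C,hash)→2400, (B,merge)→5900, (C,merge)→6300, (B,hash)→9200, (B,nl)→50100, (C,nl)→50500; best=2400 via (C,hash)
  {ABC}: card=60000; try (B,hash)→10520, (B,merge)→12520, (A,hash)→13120, (A,merge)→152820, (B,nl)→300920, (A,nl)→602400; best=10520 via (B,hash)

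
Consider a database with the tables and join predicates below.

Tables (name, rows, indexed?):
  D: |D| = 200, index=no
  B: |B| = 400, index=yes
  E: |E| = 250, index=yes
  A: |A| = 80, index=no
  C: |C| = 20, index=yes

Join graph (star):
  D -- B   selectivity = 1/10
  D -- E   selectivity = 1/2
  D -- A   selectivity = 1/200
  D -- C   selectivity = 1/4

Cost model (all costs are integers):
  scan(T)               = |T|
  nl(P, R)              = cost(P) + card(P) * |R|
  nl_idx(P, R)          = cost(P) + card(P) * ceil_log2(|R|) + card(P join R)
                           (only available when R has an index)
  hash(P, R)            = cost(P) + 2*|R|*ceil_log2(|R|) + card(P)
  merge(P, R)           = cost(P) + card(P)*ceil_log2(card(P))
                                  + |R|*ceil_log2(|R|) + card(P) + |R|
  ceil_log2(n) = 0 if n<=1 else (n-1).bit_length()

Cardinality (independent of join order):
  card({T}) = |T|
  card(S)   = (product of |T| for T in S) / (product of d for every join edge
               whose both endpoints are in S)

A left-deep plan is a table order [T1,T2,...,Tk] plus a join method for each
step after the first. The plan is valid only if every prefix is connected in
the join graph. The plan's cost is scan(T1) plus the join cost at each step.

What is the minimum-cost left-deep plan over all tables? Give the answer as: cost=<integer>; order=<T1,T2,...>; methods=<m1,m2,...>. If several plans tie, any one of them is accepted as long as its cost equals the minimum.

Selinger DP (subsets sized 1..n):
  {D}: scan cost=200, card=200
  {B}: scan cost=400, card=400
  {E}: scan cost=250, card=250
  {A}: scan cost=80, card=80
  {C}: scan cost=20, card=20
  {BD}: card=8000; try (D,hash)→4000, (B,merge)→6000, (D,merge)→6200, (B,hash)→7600, (B,nl_idx)→10000, (B,nl)→80200 …(+1); best=4000 via (D,hash)
  {DE}: card=25000; try (D,hash)→3700, (E,merge)→4250, (D,merge)→4300, (E,hash)→4400, (E,nl_idx)→26800, (E,nl)→50200 …(+1); best=3700 via (D,hash)
  {AD}: card=80; try (A,hash)→1520, (D,merge)→2520, (A,merge)→2640, (D,hash)→3360, (D,nl)→16080, (A,nl)→16200; best=1520 via (A,hash)
  {CD}: card=1000; try (C,hash)→600, (D,merge)→1940, (C,merge)→2120, (C,nl_idx)→2200, (D,hash)→3240, (D,nl)→4020 …(+1); best=600 via (C,hash)
  {BDE}: card=1000000; try (E,hash)→16000, (B,hash)→35900, (E,merge)→118250, (B,merge)→407700, (E,nl_idx)→1068000, (B,nl_idx)→1228700 …(+2); best=16000 via (E,hash)
  {ABD}: card=3200; try (B,nl_idx)→5440, (B,merge)→6160, (B,hash)→8800, (A,hash)→13120, (B,nl)→33520, (A,merge)→116640 …(+1); best=5440 via (B,nl_idx)
  {BCD}: card=40000; try (B,hash)→8800, (C,hash)→12200, (B,merge)→15600, (B,nl_idx)→49600, (C,nl_idx)→84000, (C,merge)→116120 …(+2); best=8800 via (B,hash)
  {ADE}: card=10000; try (E,merge)→4410, (E,hash)→5600, (E,nl_idx)→12160, (E,nl)→21520, (A,hash)→29820, (A,merge)→404340 …(+1); best=4410 via (E,merge)
  {CDE}: card=125000; try (E,hash)→5600, (E,merge)→13850, (C,hash)→28900, (E,nl_idx)→133600, (E,nl)→250600, (C,nl_idx)→253700 …(+2); best=5600 via (E,hash)
  {ACD}: card=400; try (C,hash)→1800, (C,merge)→2280, (C,nl_idx)→2320, (A,hash)→2720, (C,nl)→3120, (A,merge)→12240 …(+1); best=1800 via (C,hash)
  {ABDE}: card=400000; try (E,hash)→12640, (B,hash)→21610, (E,merge)→49290, (B,merge)→158410, (E,nl_idx)→431040, (B,nl_idx)→494410 …(+5); best=12640 via (E,hash)
  {BCDE}: card=5000000; try (E,hash)→52800, (B,hash)→137800, (E,merge)→691050, (C,hash)→1016200, (B,merge)→2259600, (E,nl_idx)→5328800 …(+6); best=52800 via (E,hash)
  {ABCD}: card=16000; try (C,hash)→8840, (B,hash)→9400, (B,merge)→9800, (B,nl_idx)→21400, (C,nl_idx)→37440, (C,merge)→47160 …(+5); best=8840 via (C,hash)
  {ACDE}: card=50000; try (E,hash)→6200, (E,merge)→8050, (C,hash)→14610, (E,nl_idx)→55000, (E,nl)→101800, (C,nl_idx)→104410 …(+5); best=6200 via (E,hash)
  {ABCDE}: card=2000000; try (E,hash)→28840, (B,hash)→63400, (E,merge)→251090, (C,hash)→412840, (B,merge)→860200, (E,nl_idx)→2136840 …(+9); best=28840 via (E,hash)

cost=28840; order=D,A,B,C,E; methods=hash,nl_idx,hash,hash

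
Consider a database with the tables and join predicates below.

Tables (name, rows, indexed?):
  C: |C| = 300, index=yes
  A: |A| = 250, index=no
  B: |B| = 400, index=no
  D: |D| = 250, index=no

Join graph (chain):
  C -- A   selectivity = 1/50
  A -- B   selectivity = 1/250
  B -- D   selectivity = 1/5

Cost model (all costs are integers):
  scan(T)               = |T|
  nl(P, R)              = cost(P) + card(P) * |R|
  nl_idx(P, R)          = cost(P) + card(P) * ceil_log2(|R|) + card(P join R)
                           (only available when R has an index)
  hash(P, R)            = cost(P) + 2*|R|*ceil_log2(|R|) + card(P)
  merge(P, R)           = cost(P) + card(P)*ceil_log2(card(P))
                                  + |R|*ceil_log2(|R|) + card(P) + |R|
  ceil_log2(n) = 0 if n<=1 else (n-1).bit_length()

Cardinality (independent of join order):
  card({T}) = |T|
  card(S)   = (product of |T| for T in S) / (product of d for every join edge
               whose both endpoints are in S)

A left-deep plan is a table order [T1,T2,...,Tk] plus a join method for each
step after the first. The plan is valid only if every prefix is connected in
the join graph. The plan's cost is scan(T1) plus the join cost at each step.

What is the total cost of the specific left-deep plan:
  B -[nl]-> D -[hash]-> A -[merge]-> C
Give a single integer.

447400

step 1: scan B: cost=400, card=400
step 2: join D via nl
    card(P join D) = 400*250/(5) = 20000
    cost = 400 + 400*250 = 100400
step 3: join A via hash
    card(P join A) = 20000*250/(250) = 20000
    cost = 100400 + 2*250*8 + 20000 = 124400
step 4: join C via merge
    card(P join C) = 20000*300/(50) = 120000
    cost = 124400 + 20000*15 + 300*9 + 20000 + 300 = 447400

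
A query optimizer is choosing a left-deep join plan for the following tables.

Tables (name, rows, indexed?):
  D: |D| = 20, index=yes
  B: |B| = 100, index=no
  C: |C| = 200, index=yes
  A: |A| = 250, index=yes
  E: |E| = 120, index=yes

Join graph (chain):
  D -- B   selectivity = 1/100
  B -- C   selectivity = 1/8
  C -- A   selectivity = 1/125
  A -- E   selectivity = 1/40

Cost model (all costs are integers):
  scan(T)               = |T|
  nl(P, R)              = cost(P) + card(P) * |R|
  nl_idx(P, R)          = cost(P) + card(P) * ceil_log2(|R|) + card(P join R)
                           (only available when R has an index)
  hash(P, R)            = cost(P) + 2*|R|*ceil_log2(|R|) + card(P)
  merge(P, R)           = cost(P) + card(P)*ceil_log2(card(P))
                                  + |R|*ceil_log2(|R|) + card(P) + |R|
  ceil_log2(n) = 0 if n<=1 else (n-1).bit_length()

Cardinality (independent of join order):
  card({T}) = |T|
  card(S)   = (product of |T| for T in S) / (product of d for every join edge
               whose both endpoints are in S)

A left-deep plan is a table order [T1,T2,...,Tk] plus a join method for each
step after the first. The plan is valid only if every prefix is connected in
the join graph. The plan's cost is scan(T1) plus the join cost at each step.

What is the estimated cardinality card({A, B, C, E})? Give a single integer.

15000

Tables in S: A(250), B(100), C(200), E(120)
Edges inside S: B-C(d=8), C-A(d=125), A-E(d=40)
numerator = 250 * 100 * 200 * 120 = 600000000
denominator = 8 * 125 * 40 = 40000
card(S) = 600000000 / 40000 = 15000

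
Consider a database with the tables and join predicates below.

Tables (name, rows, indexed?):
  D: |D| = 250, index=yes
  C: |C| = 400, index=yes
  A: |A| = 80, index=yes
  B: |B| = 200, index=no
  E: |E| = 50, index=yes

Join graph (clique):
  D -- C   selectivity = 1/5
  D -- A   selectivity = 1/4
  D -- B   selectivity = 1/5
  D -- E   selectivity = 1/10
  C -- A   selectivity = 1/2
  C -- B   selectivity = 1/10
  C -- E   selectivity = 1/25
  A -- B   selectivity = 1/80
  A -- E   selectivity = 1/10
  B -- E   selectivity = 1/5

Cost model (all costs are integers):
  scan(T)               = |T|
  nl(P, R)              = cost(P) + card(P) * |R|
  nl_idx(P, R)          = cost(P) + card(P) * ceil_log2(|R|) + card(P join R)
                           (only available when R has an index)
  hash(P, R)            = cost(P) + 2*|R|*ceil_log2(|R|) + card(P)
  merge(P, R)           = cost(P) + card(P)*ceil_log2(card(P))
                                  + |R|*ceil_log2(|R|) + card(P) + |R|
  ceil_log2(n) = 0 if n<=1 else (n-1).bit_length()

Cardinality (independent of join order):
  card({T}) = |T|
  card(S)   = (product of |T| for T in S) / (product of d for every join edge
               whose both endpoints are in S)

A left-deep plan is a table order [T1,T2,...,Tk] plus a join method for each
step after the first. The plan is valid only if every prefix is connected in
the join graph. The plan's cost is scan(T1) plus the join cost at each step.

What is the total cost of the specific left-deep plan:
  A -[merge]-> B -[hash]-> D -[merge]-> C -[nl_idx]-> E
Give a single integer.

103260

step 1: scan A: cost=80, card=80
step 2: join B via merge
    card(P join B) = 80*200/(80) = 200
    cost = 80 + 80*7 + 200*8 + 80 + 200 = 2520
step 3: join D via hash
    card(P join D) = 200*250/(4*5) = 2500
    cost = 2520 + 2*250*8 + 200 = 6720
step 4: join C via merge
    card(P join C) = 2500*400/(5*2*10) = 10000
    cost = 6720 + 2500*12 + 400*9 + 2500 + 400 = 43220
step 5: join E via nl_idx
    card(P join E) = 10000*50/(10*25*10*5) = 40
    cost = 43220 + 10000*6 + 40 = 103260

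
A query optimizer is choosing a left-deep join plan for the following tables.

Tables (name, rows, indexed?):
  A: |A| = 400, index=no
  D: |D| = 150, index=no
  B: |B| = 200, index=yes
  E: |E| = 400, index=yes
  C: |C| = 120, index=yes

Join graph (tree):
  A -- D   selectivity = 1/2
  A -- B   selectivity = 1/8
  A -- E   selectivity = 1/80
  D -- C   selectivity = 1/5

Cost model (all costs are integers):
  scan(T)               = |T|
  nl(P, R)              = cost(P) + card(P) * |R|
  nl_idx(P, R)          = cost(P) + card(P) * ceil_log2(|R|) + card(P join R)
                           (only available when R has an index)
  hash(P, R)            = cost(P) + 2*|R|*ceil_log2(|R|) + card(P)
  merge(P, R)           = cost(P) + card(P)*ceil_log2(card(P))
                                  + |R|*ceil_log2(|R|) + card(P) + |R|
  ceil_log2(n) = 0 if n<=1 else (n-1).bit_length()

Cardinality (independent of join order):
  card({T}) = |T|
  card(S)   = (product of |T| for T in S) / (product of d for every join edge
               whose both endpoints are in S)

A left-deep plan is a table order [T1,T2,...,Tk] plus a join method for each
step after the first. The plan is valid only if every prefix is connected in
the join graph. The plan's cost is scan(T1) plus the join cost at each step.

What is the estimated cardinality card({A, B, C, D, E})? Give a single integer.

Tables in S: A(400), B(200), C(120), D(150), E(400)
Edges inside S: A-D(d=2), A-B(d=8), A-E(d=80), D-C(d=5)
numerator = 400 * 200 * 120 * 150 * 400 = 576000000000
denominator = 2 * 8 * 80 * 5 = 6400
card(S) = 576000000000 / 6400 = 90000000

90000000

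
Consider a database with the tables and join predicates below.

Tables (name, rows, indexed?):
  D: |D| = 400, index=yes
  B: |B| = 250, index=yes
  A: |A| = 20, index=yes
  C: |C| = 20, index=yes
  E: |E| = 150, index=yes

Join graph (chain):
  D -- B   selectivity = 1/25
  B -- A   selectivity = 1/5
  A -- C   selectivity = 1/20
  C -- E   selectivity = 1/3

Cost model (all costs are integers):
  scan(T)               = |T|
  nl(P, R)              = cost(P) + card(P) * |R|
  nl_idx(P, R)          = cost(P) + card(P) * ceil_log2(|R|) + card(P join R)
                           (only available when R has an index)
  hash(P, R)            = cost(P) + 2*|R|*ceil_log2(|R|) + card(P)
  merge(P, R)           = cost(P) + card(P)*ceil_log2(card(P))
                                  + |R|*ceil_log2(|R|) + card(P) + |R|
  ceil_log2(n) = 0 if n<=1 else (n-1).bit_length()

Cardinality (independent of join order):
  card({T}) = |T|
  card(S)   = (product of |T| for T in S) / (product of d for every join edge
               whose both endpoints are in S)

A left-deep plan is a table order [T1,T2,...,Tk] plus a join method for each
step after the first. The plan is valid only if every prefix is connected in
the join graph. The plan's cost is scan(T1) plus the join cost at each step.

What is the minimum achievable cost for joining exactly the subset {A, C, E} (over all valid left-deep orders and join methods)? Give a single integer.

1300

Selinger DP over subsets of {A,C,E}:
  {A}: scan cost=20, card=20
  {C}: scan cost=20, card=20
  {E}: scan cost=150, card=150
  {AC}: card=20; try (C,nl_idx)→140, (A,nl_idx)→140, (C,hash)→240, (A,hash)→240, (C,merge)→260, (A,merge)→260 …(+2); best=140 via (C,nl_idx)
  {CE}: card=1000; try (C,hash)→500, (E,nl_idx)→1180, (E,merge)→1490, (C,merge)→1620, (C,nl_idx)→1900, (E,hash)→2440 …(+2); best=500 via (C,hash)
  {ACE}: card=1000; try (E,nl_idx)→1300, (E,merge)→1610, (A,hash)→1700, (E,hash)→2560, (E,nl)→3140, (A,nl_idx)→6500 …(+2); best=1300 via (E,nl_idx)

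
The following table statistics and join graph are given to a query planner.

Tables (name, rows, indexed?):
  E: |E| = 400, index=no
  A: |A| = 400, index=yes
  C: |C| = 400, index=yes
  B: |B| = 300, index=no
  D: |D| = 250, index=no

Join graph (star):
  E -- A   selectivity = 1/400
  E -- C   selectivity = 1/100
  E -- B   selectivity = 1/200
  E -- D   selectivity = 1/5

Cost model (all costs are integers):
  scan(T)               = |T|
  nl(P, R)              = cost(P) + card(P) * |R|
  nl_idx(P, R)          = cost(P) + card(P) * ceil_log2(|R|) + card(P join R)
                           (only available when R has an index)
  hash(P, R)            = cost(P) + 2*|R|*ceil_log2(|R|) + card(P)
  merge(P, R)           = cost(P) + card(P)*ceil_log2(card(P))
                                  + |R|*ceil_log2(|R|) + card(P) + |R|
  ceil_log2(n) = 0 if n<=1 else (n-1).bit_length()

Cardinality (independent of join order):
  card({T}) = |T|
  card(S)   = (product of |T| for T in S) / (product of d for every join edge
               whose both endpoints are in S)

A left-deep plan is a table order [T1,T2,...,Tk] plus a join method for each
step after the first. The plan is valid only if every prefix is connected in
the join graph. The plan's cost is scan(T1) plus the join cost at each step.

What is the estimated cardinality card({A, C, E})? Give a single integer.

Tables in S: A(400), C(400), E(400)
Edges inside S: E-A(d=400), E-C(d=100)
numerator = 400 * 400 * 400 = 64000000
denominator = 400 * 100 = 40000
card(S) = 64000000 / 40000 = 1600

1600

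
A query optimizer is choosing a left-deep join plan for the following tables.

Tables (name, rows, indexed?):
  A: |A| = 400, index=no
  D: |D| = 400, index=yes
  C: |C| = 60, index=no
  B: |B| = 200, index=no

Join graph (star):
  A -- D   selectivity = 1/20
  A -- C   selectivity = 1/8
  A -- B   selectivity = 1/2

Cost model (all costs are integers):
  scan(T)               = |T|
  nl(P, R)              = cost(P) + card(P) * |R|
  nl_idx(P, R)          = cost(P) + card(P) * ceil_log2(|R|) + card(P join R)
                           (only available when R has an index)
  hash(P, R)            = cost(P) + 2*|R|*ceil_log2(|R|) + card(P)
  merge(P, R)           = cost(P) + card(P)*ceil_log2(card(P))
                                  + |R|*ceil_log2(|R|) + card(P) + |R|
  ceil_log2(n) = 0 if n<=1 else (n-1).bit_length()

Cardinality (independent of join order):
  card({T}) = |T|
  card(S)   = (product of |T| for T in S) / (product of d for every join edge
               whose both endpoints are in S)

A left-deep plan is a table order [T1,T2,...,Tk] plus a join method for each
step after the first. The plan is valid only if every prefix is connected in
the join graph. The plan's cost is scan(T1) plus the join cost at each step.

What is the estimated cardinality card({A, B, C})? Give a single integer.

Tables in S: A(400), B(200), C(60)
Edges inside S: A-C(d=8), A-B(d=2)
numerator = 400 * 200 * 60 = 4800000
denominator = 8 * 2 = 16
card(S) = 4800000 / 16 = 300000

300000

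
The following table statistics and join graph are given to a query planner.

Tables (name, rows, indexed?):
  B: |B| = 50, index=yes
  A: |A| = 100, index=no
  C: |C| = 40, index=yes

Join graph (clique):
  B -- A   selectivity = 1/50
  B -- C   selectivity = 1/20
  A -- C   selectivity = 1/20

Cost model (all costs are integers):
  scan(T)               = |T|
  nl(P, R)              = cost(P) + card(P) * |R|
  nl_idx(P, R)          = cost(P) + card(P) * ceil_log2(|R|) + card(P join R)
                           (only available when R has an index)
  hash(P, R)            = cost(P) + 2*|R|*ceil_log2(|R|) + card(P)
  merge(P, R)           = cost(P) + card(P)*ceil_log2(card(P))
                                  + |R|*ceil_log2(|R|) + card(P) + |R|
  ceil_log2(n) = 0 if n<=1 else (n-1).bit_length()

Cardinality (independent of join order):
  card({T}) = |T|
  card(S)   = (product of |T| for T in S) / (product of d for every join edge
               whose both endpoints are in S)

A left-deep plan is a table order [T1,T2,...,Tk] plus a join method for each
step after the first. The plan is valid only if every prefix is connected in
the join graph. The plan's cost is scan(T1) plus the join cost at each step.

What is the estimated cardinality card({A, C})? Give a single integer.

200

Tables in S: A(100), C(40)
Edges inside S: A-C(d=20)
numerator = 100 * 40 = 4000
denominator = 20 = 20
card(S) = 4000 / 20 = 200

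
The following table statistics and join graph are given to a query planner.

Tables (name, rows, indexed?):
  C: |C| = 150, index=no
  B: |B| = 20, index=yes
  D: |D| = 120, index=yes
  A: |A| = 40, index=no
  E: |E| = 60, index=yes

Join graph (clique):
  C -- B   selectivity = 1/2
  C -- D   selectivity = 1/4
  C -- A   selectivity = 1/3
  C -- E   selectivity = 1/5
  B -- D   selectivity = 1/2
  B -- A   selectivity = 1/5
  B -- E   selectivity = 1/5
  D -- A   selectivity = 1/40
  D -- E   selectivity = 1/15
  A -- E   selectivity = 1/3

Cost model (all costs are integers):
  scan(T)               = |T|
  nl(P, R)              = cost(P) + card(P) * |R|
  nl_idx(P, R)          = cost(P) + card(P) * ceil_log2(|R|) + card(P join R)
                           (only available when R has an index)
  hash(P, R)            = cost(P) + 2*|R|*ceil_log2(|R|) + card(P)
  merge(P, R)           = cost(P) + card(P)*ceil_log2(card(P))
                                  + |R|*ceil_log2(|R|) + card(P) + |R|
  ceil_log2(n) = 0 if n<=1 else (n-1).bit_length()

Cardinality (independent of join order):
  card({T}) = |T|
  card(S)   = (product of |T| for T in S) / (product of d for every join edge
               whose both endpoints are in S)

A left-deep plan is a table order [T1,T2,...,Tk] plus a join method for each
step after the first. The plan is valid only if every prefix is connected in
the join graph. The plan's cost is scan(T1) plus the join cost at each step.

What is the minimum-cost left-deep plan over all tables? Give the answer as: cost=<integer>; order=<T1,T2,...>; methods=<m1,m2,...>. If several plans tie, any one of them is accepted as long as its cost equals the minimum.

cost=3438; order=A,D,E,B,C; methods=nl_idx,hash,hash,merge

Selinger DP (subsets sized 1..n):
  {C}: scan cost=150, card=150
  {B}: scan cost=20, card=20
  {D}: scan cost=120, card=120
  {A}: scan cost=40, card=40
  {E}: scan cost=60, card=60
  {BC}: card=1500; try (B,hash)→500, (C,merge)→1490, (B,merge)→1620, (B,nl_idx)→2400, (C,hash)→2440, (C,nl)→3020 …(+1); best=500 via (B,hash)
  {CD}: card=4500; try (D,hash)→1980, (C,merge)→2430, (D,merge)→2460, (C,hash)→2640, (D,nl_idx)→5700, (C,nl)→18120 …(+1); best=1980 via (D,hash)
  {AC}: card=2000; try (A,hash)→780, (C,merge)→1670, (A,merge)→1780, (C,hash)→2480, (C,nl)→6040, (A,nl)→6150; best=780 via (A,hash)
  {CE}: card=1800; try (E,hash)→1020, (C,merge)→1830, (E,merge)→1920, (C,hash)→2520, (E,nl_idx)→2850, (C,nl)→9060 …(+1); best=1020 via (E,hash)
  {BD}: card=1200; try (B,hash)→440, (D,merge)→1100, (B,merge)→1200, (D,nl_idx)→1360, (D,hash)→1720, (B,nl_idx)→1920 …(+2); best=440 via (B,hash)
  {AB}: card=160; try (B,hash)→280, (B,nl_idx)→400, (A,merge)→420, (B,merge)→440, (A,hash)→520, (A,nl)→820 …(+1); best=280 via (B,hash)
  {BE}: card=240; try (B,hash)→320, (E,nl_idx)→380, (E,merge)→560, (B,merge)→600, (B,nl_idx)→600, (E,hash)→760 …(+2); best=320 via (B,hash)
  {AD}: card=120; try (D,nl_idx)→440, (A,hash)→720, (D,merge)→1280, (A,merge)→1360, (D,hash)→1760, (D,nl)→4840 …(+1); best=440 via (D,nl_idx)
  {DE}: card=480; try (E,hash)→960, (D,nl_idx)→960, (E,nl_idx)→1320, (D,merge)→1440, (E,merge)→1500, (D,hash)→1800 …(+2); best=960 via (E,hash)
  {AE}: card=800; try (A,hash)→600, (E,merge)→740, (A,merge)→760, (E,hash)→800, (E,nl_idx)→1080, (E,nl)→2440 …(+1); best=600 via (A,hash)
  {BCD}: card=22500; try (D,hash)→3680, (C,hash)→4040, (B,hash)→6680, (C,merge)→16190, (D,merge)→19460, (D,nl_idx)→33500 …(+5); best=3680 via (D,hash)
  {ABC}: card=4000; try (A,hash)→2480, (C,hash)→2840, (B,hash)→2980, (C,merge)→3070, (B,nl_idx)→14780, (A,merge)→18780 …(+4); best=2480 via (A,hash)
  {BCE}: card=3600; try (E,hash)→2720, (C,hash)→2960, (B,hash)→3020, (C,merge)→3830, (E,nl_idx)→13100, (B,nl_idx)→13620 …(+5); best=2720 via (E,hash)
  {ACD}: card=1500; try (C,merge)→2750, (C,hash)→2960, (D,hash)→4460, (A,hash)→6960, (D,nl_idx)→16280, (C,nl)→18440 …(+4); best=2750 via (C,merge)
  {CDE}: card=3600; try (C,hash)→3840, (D,hash)→4500, (C,merge)→7110, (E,hash)→7200, (D,nl_idx)→17220, (D,merge)→23580 …(+5); best=3840 via (C,hash)
  {ACE}: card=8000; try (A,hash)→3300, (E,hash)→3500, (C,hash)→3800, (C,merge)→10750, (E,nl_idx)→20780, (A,merge)→22900 …(+4); best=3300 via (A,hash)
  {ABD}: card=240; try (B,hash)→760, (B,nl_idx)→1280, (B,merge)→1520, (D,nl_idx)→1640, (D,hash)→2120, (A,hash)→2120 …(+5); best=760 via (B,hash)
  {BDE}: card=960; try (B,hash)→1640, (D,hash)→2240, (E,hash)→2360, (D,nl_idx)→2960, (D,merge)→3440, (B,nl_idx)→4320 …(+6); best=1640 via (B,hash)
  {ABE}: card=640; try (A,hash)→1040, (E,hash)→1160, (B,hash)→1600, (E,nl_idx)→1880, (E,merge)→2140, (A,merge)→2760 …(+5); best=1040 via (A,hash)
  {ADE}: card=160; try (E,hash)→1280, (E,nl_idx)→1320, (E,merge)→1820, (A,hash)→1920, (D,hash)→3080, (A,merge)→6040 …(+5); best=1280 via (E,hash)
  {ABCD}: card=1500; try (C,hash)→3400, (C,merge)→4270, (B,hash)→4450, (D,hash)→8160, (B,nl_idx)→11750, (B,merge)→20870 …(+8); best=3400 via (C,hash)
  {BCDE}: card=3600; try (C,hash)→5000, (B,hash)→7640, (D,hash)→8000, (C,merge)→13550, (B,nl_idx)→25440, (E,hash)→26900 …(+9); best=5000 via (C,hash)
  {ABCE}: card=3200; try (C,hash)→4080, (A,hash)→6800, (E,hash)→7200, (C,merge)→9430, (B,hash)→11500, (E,nl_idx)→29680 …(+8); best=4080 via (C,hash)
  {ACDE}: card=400; try (C,hash)→3840, (C,merge)→4070, (E,hash)→4970, (A,hash)→7920, (E,nl_idx)→12150, (D,hash)→12980 …(+8); best=3840 via (C,hash)
  {ABDE}: card=64; try (B,hash)→1640, (E,hash)→1720, (B,nl_idx)→2144, (E,nl_idx)→2264, (B,merge)→2840, (A,hash)→3080 …(+9); best=1640 via (B,hash)
  {ABCDE}: card=80; try (C,merge)→3438, (C,hash)→4104, (B,hash)→4440, (E,hash)→5620, (B,nl_idx)→5920, (B,merge)→7960 …(+12); best=3438 via (C,merge)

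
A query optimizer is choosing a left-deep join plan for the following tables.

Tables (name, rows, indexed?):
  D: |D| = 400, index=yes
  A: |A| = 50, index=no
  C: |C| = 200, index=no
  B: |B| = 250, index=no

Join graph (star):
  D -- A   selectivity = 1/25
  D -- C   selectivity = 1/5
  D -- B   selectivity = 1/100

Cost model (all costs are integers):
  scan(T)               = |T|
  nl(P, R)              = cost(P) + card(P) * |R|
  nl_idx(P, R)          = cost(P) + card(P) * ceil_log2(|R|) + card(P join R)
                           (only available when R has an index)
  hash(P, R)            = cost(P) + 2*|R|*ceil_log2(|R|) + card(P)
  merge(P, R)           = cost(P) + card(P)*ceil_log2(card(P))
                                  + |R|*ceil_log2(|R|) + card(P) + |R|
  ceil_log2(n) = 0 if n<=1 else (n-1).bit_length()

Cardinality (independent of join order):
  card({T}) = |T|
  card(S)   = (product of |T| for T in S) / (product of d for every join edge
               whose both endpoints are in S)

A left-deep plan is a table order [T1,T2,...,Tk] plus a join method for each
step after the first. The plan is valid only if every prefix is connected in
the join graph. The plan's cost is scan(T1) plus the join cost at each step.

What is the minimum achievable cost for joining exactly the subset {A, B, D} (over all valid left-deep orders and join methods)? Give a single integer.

Selinger DP over subsets of {A,B,D}:
  {D}: scan cost=400, card=400
  {A}: scan cost=50, card=50
  {B}: scan cost=250, card=250
  {AD}: card=800; try (D,nl_idx)→1300, (A,hash)→1400, (D,merge)→4400, (A,merge)→4750, (D,hash)→7300, (D,nl)→20050 …(+1); best=1300 via (D,nl_idx)
  {BD}: card=1000; try (D,nl_idx)→3500, (B,hash)→4800, (D,merge)→6500, (B,merge)→6650, (D,hash)→7700, (D,nl)→100250 …(+1); best=3500 via (D,nl_idx)
  {ABD}: card=2000; try (A,hash)→5100, (B,hash)→6100, (B,merge)→12350, (A,merge)→14850, (A,nl)→53500, (B,nl)→201300; best=5100 via (A,hash)

5100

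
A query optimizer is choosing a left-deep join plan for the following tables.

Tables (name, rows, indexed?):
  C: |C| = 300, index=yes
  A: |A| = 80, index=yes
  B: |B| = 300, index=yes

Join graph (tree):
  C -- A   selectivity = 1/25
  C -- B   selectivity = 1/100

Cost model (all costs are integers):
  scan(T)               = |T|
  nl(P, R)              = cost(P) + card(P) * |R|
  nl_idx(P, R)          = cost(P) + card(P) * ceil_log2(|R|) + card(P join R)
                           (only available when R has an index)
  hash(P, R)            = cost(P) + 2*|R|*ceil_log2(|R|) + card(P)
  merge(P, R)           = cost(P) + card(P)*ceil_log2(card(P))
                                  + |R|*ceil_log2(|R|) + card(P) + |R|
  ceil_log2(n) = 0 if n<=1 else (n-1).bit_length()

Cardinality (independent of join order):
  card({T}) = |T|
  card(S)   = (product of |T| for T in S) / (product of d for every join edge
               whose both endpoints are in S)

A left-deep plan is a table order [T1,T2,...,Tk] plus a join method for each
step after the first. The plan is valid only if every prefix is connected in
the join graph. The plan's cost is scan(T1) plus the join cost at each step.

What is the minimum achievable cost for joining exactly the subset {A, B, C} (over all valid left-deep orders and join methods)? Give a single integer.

Selinger DP over subsets of {A,B,C}:
  {C}: scan cost=300, card=300
  {A}: scan cost=80, card=80
  {B}: scan cost=300, card=300
  {AC}: card=960; try (A,hash)→1720, (C,nl_idx)→1760, (A,nl_idx)→3360, (C,merge)→3720, (A,merge)→3940, (C,hash)→5560 …(+2); best=1720 via (A,hash)
  {BC}: card=900; try (C,nl_idx)→3900, (B,nl_idx)→3900, (C,hash)→6000, (B,hash)→6000, (C,merge)→6300, (B,merge)→6300 …(+2); best=3900 via (C,nl_idx)
  {ABC}: card=2880; try (A,hash)→5920, (B,hash)→8080, (A,nl_idx)→13080, (B,nl_idx)→13240, (A,merge)→14440, (B,merge)→15280 …(+2); best=5920 via (A,hash)

5920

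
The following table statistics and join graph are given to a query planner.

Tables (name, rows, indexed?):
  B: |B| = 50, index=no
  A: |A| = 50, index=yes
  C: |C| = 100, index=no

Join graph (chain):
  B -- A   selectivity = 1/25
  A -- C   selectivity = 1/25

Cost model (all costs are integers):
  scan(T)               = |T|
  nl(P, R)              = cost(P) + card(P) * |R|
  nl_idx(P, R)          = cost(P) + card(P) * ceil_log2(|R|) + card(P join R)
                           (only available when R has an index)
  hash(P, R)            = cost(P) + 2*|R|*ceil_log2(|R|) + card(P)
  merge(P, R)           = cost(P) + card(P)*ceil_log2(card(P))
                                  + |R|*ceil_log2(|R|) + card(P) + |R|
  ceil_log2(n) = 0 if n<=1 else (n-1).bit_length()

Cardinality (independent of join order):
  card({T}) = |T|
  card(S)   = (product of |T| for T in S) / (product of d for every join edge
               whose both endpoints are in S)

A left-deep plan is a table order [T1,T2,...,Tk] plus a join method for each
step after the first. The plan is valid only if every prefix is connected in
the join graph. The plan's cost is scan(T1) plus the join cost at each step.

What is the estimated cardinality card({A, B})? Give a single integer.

Tables in S: A(50), B(50)
Edges inside S: B-A(d=25)
numerator = 50 * 50 = 2500
denominator = 25 = 25
card(S) = 2500 / 25 = 100

100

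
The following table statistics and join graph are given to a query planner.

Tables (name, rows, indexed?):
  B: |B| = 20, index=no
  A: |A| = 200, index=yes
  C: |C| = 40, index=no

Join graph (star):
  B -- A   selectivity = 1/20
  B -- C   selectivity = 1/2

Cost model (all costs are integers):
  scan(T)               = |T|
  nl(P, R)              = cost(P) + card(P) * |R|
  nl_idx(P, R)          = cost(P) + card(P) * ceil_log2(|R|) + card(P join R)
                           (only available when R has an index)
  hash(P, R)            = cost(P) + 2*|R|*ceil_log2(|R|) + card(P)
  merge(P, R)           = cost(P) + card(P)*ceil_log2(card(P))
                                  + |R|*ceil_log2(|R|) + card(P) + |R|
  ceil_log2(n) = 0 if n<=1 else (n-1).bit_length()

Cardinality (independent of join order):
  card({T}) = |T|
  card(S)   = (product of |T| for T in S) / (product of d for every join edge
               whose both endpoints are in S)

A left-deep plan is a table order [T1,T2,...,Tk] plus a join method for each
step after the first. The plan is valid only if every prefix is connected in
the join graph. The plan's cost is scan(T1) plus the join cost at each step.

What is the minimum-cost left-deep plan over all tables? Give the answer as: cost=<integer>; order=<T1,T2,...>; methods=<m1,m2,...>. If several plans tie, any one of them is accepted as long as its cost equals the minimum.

cost=1060; order=B,A,C; methods=nl_idx,hash

Selinger DP (subsets sized 1..n):
  {B}: scan cost=20, card=20
  {A}: scan cost=200, card=200
  {C}: scan cost=40, card=40
  {AB}: card=200; try (A,nl_idx)→380, (B,hash)→600, (A,merge)→1940, (B,merge)→2120, (A,hash)→3240, (A,nl)→4020 …(+1); best=380 via (A,nl_idx)
  {BC}: card=400; try (B,hash)→280, (C,merge)→420, (B,merge)→440, (C,hash)→520, (C,nl)→820, (B,nl)→840; best=280 via (B,hash)
  {ABC}: card=4000; try (C,hash)→1060, (C,merge)→2460, (A,hash)→3880, (A,merge)→6080, (A,nl_idx)→7480, (C,nl)→8380 …(+1); best=1060 via (C,hash)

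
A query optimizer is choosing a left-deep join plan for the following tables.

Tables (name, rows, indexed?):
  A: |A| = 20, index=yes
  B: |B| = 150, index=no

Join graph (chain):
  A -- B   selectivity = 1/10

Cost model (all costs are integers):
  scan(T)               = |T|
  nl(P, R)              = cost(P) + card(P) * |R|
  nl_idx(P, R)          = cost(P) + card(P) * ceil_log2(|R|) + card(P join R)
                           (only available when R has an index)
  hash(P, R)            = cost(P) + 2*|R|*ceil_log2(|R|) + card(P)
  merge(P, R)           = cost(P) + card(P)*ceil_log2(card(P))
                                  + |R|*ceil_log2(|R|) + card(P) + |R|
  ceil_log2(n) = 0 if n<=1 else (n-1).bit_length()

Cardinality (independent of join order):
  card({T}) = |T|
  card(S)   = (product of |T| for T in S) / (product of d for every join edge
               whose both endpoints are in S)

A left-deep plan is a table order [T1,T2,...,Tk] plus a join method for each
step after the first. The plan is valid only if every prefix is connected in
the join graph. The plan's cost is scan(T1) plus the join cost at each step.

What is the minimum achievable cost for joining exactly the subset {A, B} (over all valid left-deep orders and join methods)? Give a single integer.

Selinger DP over subsets of {A,B}:
  {A}: scan cost=20, card=20
  {B}: scan cost=150, card=150
  {AB}: card=300; try (A,hash)→500, (A,nl_idx)→1200, (B,merge)→1490, (A,merge)→1620, (B,hash)→2440, (B,nl)→3020 …(+1); best=500 via (A,hash)

500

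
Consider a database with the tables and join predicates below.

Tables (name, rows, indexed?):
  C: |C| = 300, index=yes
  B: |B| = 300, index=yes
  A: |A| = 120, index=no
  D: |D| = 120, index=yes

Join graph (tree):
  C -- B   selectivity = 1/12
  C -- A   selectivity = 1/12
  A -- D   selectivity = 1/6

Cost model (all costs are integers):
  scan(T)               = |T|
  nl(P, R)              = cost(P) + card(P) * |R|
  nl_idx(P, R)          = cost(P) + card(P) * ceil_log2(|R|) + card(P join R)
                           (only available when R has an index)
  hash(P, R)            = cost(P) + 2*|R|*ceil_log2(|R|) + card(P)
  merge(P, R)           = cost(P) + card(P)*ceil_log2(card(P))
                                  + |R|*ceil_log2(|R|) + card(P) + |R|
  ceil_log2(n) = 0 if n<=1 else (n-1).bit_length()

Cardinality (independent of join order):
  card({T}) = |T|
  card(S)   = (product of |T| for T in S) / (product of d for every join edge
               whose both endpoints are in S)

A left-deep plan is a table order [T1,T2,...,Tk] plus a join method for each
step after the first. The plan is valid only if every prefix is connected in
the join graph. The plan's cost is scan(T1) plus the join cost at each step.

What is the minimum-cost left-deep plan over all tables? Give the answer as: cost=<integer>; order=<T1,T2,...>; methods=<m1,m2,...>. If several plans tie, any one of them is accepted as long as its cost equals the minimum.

Selinger DP (subsets sized 1..n):
  {C}: scan cost=300, card=300
  {B}: scan cost=300, card=300
  {A}: scan cost=120, card=120
  {D}: scan cost=120, card=120
  {BC}: card=7500; try (C,hash)→6000, (B,hash)→6000, (C,merge)→6300, (B,merge)→6300, (C,nl_idx)→10500, (B,nl_idx)→10500 …(+2); best=6000 via (C,hash)
  {AC}: card=3000; try (A,hash)→2280, (C,merge)→4080, (C,nl_idx)→4200, (A,merge)→4260, (C,hash)→5640, (C,nl)→36120 …(+1); best=2280 via (A,hash)
  {AD}: card=2400; try (D,hash)→1920, (A,hash)→1920, (D,merge)→2040, (A,merge)→2040, (D,nl_idx)→3360, (D,nl)→14520 …(+1); best=1920 via (D,hash)
  {ABC}: card=75000; try (B,hash)→10680, (A,hash)→15180, (B,merge)→44280, (B,nl_idx)→104280, (A,merge)→111960, (B,nl)→902280 …(+1); best=10680 via (B,hash)
  {ACD}: card=60000; try (D,hash)→6960, (C,hash)→9720, (C,merge)→36120, (D,merge)→42240, (D,nl_idx)→83280, (C,nl_idx)→83520 …(+2); best=6960 via (D,hash)
  {ABCD}: card=1500000; try (B,hash)→72360, (D,hash)→87360, (B,merge)→1029960, (D,merge)→1361640, (D,nl_idx)→2035680, (B,nl_idx)→2046960 …(+2); best=72360 via (B,hash)

cost=72360; order=C,A,D,B; methods=hash,hash,hash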